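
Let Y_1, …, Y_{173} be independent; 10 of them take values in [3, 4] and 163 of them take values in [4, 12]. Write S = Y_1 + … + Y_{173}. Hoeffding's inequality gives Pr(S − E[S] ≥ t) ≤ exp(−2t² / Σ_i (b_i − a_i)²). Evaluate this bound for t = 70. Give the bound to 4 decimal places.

Σ(b_i − a_i)² = 10·1² + 163·8² = 10442.
Exponent = 2·70² / 10442 = 0.93852.
Bound = exp(−0.93852) = 0.39121.

0.3912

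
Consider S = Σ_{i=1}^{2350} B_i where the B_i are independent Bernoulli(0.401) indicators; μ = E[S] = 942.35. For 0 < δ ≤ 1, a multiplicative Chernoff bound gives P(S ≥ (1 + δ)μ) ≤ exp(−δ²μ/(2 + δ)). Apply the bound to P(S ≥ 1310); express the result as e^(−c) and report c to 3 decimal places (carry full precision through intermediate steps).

Write 1310 = (1 + δ)μ, so δ = 1310/942.35 − 1 = 0.3901417…
Then the exponent is δ²μ/(2 + δ) = (1310 − μ)² / (μ·(2 + δ)) = 60.011331.

60.011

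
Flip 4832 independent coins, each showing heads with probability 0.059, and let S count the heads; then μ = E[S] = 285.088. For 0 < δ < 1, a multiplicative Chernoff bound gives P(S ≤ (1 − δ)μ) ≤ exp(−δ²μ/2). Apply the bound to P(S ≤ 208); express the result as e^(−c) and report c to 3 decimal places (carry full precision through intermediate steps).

Write 208 = (1 − δ)μ, so δ = 1 − 208/285.088 = 0.2704007…
Then the exponent is δ²μ/2 = (μ − 208)²/(2μ) = 10.422325.

10.422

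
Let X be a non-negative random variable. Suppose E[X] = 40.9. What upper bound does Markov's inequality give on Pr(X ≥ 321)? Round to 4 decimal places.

Markov's inequality: for a non-negative random variable, Pr(X ≥ a) ≤ E[X]/a.
Here E[X] = 40.9 and a = 321, so the bound is 40.9/321 = 0.1274.

0.1274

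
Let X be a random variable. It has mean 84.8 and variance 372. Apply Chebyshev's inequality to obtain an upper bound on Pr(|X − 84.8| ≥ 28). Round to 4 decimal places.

Chebyshev: Pr(|X − μ| ≥ t) ≤ Var(X)/t².
Bound = 372 / 784 = 0.4745.

0.4745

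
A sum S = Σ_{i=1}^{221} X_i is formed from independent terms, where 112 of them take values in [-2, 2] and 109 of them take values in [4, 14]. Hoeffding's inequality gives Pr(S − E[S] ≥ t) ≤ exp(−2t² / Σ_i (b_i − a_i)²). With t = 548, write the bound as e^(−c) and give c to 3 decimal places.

Σ(b_i − a_i)² = 112·4² + 109·10² = 12692.
c = 2t² / 12692 = 2·548² / 12692 = 47.3218.

47.322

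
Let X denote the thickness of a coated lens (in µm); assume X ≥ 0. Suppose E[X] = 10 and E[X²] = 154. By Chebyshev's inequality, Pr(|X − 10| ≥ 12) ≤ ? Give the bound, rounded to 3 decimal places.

Var(X) = E[X²] − (E[X])² = 154 − 100 = 54.
Chebyshev's inequality: Pr(|X − μ| ≥ t) ≤ Var(X)/t² = 54/144 = 0.3750.

0.375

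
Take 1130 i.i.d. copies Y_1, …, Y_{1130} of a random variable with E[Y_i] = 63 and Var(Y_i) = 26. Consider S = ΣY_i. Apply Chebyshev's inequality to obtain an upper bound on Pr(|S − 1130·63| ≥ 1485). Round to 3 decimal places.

0.013

Var(S) = n·Var(Y_i) = 1130·26 = 29380.
Chebyshev: Pr(|S − 1130·63| ≥ 1485) ≤ Var(S)/1485² = 29380/2205225 = 0.0133.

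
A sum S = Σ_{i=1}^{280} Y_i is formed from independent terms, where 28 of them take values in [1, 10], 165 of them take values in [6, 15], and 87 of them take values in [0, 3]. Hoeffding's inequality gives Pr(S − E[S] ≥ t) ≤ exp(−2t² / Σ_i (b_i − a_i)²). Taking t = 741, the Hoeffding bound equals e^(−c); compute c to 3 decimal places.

Σ(b_i − a_i)² = 28·9² + 165·9² + 87·3² = 16416.
c = 2t² / 16416 = 2·741² / 16416 = 66.8958.

66.896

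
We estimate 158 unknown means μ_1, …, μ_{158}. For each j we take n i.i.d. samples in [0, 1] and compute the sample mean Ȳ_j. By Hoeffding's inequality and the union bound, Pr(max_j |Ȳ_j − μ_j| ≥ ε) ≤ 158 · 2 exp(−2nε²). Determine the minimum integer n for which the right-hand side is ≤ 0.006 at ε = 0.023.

Need 2·158·exp(−2nε²) ≤ 0.006, i.e. exp(−2nε²) ≤ 0.006/316.
So 2nε² ≥ ln(316/0.006) = 10.871738.
Hence n ≥ 10.871738/(2·0.023²) = 10275.745.
The smallest integer n is 10276.

10276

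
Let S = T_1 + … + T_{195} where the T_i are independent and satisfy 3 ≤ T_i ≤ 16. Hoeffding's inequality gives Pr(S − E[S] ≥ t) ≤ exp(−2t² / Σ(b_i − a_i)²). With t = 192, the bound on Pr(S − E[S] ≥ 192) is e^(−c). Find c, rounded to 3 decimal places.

2.237

Σ(b_i − a_i)² = 195·(13)² = 32955.
c = 2t²/32955 = 2·192²/32955 = 2.2372.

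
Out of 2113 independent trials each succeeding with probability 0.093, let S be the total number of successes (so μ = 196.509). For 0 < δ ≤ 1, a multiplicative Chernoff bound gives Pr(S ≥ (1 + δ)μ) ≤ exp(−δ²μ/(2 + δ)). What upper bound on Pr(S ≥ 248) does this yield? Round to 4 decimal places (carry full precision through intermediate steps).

Write 248 = (1 + δ)μ, so δ = 248/196.509 − 1 = 0.2620287…
Then the exponent is δ²μ/(2 + δ) = (248 − μ)² / (μ·(2 + δ)) = 5.964611.
Bound = exp(−5.964611) = 0.00257.

0.0026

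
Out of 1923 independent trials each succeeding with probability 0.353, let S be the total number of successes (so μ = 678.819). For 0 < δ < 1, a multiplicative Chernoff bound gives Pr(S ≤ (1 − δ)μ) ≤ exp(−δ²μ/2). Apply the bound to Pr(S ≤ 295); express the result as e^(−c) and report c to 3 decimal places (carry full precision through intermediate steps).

Write 295 = (1 − δ)μ, so δ = 1 − 295/678.819 = 0.5654217…
Then the exponent is δ²μ/2 = (μ − 295)²/(2μ) = 108.509798.

108.510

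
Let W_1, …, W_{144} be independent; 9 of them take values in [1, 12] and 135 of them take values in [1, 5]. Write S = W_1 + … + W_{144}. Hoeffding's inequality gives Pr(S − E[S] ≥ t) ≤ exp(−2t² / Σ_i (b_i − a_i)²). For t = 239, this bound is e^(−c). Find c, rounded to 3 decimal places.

35.162

Σ(b_i − a_i)² = 9·11² + 135·4² = 3249.
c = 2t² / 3249 = 2·239² / 3249 = 35.1622.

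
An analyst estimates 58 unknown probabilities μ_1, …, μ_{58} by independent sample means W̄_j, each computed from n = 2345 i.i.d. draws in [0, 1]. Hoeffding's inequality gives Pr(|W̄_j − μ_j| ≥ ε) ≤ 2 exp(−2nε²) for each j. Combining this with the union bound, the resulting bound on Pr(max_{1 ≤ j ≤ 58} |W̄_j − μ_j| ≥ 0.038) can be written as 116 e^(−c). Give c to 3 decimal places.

6.772

Union bound over the 58 events: Pr(max_{1 ≤ j ≤ 58} |W̄_j − μ_j| ≥ 0.038) ≤ 58·2·exp(−2nε²) = 116 exp(−2·2345·0.038²).
So c = 2·2345·0.038² = 6.7724.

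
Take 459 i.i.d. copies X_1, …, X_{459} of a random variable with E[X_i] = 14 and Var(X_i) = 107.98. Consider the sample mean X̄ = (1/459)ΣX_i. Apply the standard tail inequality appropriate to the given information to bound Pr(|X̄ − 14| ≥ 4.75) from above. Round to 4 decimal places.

0.0104

With mean and variance of each term known, Chebyshev's inequality bounds the deviation of the sum (or sample mean).
Var(X̄) = Var(X_i)/n = 107.98/459 = 0.23525.
Chebyshev: Pr(|X̄ − 14| ≥ 4.75) ≤ Var(X̄)/(4.75)² = 107.98/(459·4.75²) = 0.0104.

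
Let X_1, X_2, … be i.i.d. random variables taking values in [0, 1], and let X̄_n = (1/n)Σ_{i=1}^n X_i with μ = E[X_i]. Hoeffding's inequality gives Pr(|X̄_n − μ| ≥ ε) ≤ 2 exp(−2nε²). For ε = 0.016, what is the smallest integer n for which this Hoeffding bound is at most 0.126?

5400

Require 2·exp(−2nε²) ≤ 0.126, i.e. 2nε² ≥ ln(2/0.126) = 2.764621.
So n ≥ 2.764621 / (2·0.016²) = 5399.650.
The smallest integer n is 5400.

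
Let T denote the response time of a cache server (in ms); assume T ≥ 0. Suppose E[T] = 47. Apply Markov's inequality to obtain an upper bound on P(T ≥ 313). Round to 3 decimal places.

Markov's inequality: for a non-negative random variable, P(T ≥ a) ≤ E[T]/a.
Here E[T] = 47 and a = 313, so the bound is 47/313 = 0.1502.

0.150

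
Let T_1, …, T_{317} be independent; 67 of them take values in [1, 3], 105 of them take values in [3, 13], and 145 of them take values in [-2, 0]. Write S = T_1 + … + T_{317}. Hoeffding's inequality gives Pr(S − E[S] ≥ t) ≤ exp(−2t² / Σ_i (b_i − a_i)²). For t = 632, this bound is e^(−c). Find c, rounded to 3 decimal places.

70.395

Σ(b_i − a_i)² = 67·2² + 105·10² + 145·2² = 11348.
c = 2t² / 11348 = 2·632² / 11348 = 70.3955.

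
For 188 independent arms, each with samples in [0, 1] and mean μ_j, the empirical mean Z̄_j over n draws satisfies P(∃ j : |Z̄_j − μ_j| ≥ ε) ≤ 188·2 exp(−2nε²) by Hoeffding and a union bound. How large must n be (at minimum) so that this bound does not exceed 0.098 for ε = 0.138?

Need 2·188·exp(−2nε²) ≤ 0.098, i.e. exp(−2nε²) ≤ 0.098/376.
So 2nε² ≥ ln(376/0.098) = 8.252377.
Hence n ≥ 8.252377/(2·0.138²) = 216.666.
The smallest integer n is 217.

217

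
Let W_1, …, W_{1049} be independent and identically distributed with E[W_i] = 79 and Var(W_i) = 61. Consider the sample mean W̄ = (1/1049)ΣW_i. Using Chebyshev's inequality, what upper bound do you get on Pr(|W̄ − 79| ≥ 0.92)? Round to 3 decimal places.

Var(W̄) = Var(W_i)/n = 61/1049 = 0.058151.
Chebyshev: Pr(|W̄ − 79| ≥ 0.92) ≤ Var(W̄)/(0.92)² = 61/(1049·0.92²) = 0.0687.

0.069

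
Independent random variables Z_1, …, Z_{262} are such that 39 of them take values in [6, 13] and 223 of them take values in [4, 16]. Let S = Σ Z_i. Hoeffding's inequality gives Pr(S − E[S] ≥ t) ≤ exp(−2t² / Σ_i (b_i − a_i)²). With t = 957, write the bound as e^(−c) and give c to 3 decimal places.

53.837

Σ(b_i − a_i)² = 39·7² + 223·12² = 34023.
c = 2t² / 34023 = 2·957² / 34023 = 53.8371.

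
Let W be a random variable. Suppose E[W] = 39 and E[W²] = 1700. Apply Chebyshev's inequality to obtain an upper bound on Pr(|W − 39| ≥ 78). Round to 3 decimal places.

0.029

Var(W) = E[W²] − (E[W])² = 1700 − 1521 = 179.
Chebyshev's inequality: Pr(|W − μ| ≥ t) ≤ Var(W)/t² = 179/6084 = 0.0294.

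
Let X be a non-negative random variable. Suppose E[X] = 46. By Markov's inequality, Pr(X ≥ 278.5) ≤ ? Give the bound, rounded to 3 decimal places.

Markov's inequality: for a non-negative random variable, Pr(X ≥ a) ≤ E[X]/a.
Here E[X] = 46 and a = 278.5, so the bound is 46/278.5 = 0.1652.

0.165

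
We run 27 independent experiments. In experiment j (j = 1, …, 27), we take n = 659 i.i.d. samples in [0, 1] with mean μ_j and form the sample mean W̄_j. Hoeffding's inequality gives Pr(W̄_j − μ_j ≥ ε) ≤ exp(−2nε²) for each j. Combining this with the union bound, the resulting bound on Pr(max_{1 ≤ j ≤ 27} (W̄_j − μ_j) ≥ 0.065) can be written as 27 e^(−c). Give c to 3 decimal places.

5.569

Union bound over the 27 events: Pr(max_{1 ≤ j ≤ 27} (W̄_j − μ_j) ≥ 0.065) ≤ 27·exp(−2nε²) = 27 exp(−2·659·0.065²).
So c = 2·659·0.065² = 5.5686.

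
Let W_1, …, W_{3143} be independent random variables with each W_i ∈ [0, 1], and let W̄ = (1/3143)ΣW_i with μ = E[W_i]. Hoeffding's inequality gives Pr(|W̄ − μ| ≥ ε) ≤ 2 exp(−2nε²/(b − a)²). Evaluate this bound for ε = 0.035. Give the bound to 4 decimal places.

0.0009

Exponent: 2nε²/(b − a)² = 2·3143·0.035² / 1² = 7.70035.
Bound = 2·exp(−7.70035) = 0.00091.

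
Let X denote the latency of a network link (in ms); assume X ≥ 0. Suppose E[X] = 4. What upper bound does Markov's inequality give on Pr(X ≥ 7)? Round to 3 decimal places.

Markov's inequality: for a non-negative random variable, Pr(X ≥ a) ≤ E[X]/a.
Here E[X] = 4 and a = 7, so the bound is 4/7 = 0.5714.

0.571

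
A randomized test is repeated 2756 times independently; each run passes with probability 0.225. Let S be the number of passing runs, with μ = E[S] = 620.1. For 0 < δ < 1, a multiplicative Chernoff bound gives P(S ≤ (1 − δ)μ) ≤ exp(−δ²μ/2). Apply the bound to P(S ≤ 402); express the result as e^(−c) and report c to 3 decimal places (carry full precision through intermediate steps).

38.355

Write 402 = (1 − δ)μ, so δ = 1 − 402/620.1 = 0.3517175…
Then the exponent is δ²μ/2 = (μ − 402)²/(2μ) = 38.354790.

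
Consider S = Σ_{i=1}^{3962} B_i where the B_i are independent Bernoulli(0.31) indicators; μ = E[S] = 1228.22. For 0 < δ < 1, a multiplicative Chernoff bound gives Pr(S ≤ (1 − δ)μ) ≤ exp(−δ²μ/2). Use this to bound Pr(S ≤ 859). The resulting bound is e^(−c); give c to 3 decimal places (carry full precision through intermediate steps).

Write 859 = (1 − δ)μ, so δ = 1 − 859/1228.22 = 0.3006139…
Then the exponent is δ²μ/2 = (μ − 859)²/(2μ) = 55.496331.

55.496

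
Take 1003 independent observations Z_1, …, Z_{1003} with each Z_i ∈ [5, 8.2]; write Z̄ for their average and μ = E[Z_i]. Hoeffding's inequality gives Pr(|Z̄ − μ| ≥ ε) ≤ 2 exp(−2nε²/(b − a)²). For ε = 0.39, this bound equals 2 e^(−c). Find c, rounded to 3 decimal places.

29.796

c = 2nε²/(b − a)² = 2·1003·0.39² / 3.2² = 29.7962.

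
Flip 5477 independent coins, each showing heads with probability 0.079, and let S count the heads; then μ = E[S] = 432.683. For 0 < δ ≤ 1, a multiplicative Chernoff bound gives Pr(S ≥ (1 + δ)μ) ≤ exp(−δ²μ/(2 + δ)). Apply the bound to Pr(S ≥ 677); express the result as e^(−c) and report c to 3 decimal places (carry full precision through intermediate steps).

Write 677 = (1 + δ)μ, so δ = 677/432.683 − 1 = 0.5646559…
Then the exponent is δ²μ/(2 + δ) = (677 − μ)² / (μ·(2 + δ)) = 53.790854.

53.791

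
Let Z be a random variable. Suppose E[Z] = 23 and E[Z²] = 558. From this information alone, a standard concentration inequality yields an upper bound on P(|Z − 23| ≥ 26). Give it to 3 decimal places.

0.043

The first two moments determine the variance, so Chebyshev's inequality is the sharpest standard bound available.
Var(Z) = E[Z²] − (E[Z])² = 558 − 529 = 29.
Chebyshev's inequality: P(|Z − μ| ≥ t) ≤ Var(Z)/t² = 29/676 = 0.0429.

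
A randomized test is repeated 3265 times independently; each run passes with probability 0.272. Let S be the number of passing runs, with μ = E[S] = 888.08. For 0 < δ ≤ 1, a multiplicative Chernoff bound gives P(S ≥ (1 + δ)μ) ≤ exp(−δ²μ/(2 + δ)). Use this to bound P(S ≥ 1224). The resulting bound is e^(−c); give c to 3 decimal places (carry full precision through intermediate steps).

Write 1224 = (1 + δ)μ, so δ = 1224/888.08 − 1 = 0.3782542…
Then the exponent is δ²μ/(2 + δ) = (1224 − μ)² / (μ·(2 + δ)) = 53.427070.

53.427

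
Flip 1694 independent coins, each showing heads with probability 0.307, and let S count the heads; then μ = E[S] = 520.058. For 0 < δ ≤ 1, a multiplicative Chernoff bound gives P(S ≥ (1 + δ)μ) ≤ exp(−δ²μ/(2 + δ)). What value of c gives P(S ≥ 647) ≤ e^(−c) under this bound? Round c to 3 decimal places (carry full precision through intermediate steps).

13.808

Write 647 = (1 + δ)μ, so δ = 647/520.058 − 1 = 0.244092…
Then the exponent is δ²μ/(2 + δ) = (647 − μ)² / (μ·(2 + δ)) = 13.807601.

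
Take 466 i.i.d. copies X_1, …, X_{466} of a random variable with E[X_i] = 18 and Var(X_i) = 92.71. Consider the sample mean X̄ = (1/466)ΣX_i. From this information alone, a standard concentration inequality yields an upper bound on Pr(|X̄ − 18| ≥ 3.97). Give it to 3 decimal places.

0.013

With mean and variance of each term known, Chebyshev's inequality bounds the deviation of the sum (or sample mean).
Var(X̄) = Var(X_i)/n = 92.71/466 = 0.19895.
Chebyshev: Pr(|X̄ − 18| ≥ 3.97) ≤ Var(X̄)/(3.97)² = 92.71/(466·3.97²) = 0.0126.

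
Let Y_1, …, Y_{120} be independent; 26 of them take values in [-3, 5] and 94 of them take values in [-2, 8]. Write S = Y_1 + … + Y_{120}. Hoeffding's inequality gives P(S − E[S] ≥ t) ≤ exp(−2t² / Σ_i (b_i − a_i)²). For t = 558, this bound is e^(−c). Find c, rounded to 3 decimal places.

Σ(b_i − a_i)² = 26·8² + 94·10² = 11064.
c = 2t² / 11064 = 2·558² / 11064 = 56.2842.

56.284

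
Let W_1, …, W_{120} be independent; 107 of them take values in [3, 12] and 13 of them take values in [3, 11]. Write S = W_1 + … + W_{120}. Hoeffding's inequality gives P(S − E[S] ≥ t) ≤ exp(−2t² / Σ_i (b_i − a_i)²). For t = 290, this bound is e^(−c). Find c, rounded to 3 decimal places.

Σ(b_i − a_i)² = 107·9² + 13·8² = 9499.
c = 2t² / 9499 = 2·290² / 9499 = 17.7071.

17.707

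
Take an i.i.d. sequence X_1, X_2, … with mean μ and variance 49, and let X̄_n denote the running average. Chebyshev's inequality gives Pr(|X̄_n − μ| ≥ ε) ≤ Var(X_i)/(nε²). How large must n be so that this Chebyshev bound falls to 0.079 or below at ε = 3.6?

48

Require 49/(n·3.6²) ≤ 0.079, i.e. n ≥ 49/(0.079·3.6²) = 47.859.
The smallest integer n is 48.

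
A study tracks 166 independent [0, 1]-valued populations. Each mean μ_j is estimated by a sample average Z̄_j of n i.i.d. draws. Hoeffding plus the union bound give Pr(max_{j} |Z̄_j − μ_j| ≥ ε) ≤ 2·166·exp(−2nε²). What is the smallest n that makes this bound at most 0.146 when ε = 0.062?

1006

Need 2·166·exp(−2nε²) ≤ 0.146, i.e. exp(−2nε²) ≤ 0.146/332.
So 2nε² ≥ ln(332/0.146) = 7.729284.
Hence n ≥ 7.729284/(2·0.062²) = 1005.370.
The smallest integer n is 1006.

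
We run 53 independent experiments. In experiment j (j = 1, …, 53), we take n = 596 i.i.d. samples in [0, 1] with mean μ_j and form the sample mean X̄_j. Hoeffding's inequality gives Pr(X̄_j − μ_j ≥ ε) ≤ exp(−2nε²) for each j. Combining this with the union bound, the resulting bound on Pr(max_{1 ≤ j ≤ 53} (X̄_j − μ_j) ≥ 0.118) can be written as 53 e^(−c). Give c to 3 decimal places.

Union bound over the 53 events: Pr(max_{1 ≤ j ≤ 53} (X̄_j − μ_j) ≥ 0.118) ≤ 53·exp(−2nε²) = 53 exp(−2·596·0.118²).
So c = 2·596·0.118² = 16.5974.

16.597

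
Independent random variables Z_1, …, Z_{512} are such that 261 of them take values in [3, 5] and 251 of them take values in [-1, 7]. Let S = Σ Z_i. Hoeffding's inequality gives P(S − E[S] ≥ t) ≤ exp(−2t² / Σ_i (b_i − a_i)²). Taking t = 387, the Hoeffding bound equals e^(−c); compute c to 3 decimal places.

Σ(b_i − a_i)² = 261·2² + 251·8² = 17108.
c = 2t² / 17108 = 2·387² / 17108 = 17.5087.

17.509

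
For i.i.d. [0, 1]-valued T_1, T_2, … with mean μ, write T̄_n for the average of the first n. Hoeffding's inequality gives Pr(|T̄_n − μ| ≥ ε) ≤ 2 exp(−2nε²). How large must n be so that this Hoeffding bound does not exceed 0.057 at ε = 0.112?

142

Require 2·exp(−2nε²) ≤ 0.057, i.e. 2nε² ≥ ln(2/0.057) = 3.557851.
So n ≥ 3.557851 / (2·0.112²) = 141.815.
The smallest integer n is 142.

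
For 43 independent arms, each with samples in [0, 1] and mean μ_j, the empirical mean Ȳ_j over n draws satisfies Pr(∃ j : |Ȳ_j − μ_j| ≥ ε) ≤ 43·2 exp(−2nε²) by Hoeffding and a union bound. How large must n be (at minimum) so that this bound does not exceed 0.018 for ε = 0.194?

113

Need 2·43·exp(−2nε²) ≤ 0.018, i.e. exp(−2nε²) ≤ 0.018/86.
So 2nε² ≥ ln(86/0.018) = 8.471731.
Hence n ≥ 8.471731/(2·0.194²) = 112.548.
The smallest integer n is 113.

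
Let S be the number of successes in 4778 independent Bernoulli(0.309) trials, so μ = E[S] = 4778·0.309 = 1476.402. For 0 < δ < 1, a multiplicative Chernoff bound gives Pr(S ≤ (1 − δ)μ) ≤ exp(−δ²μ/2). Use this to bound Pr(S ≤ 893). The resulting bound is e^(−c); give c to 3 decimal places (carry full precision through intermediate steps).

115.266

Write 893 = (1 − δ)μ, so δ = 1 − 893/1476.402 = 0.3951512…
Then the exponent is δ²μ/2 = (μ − 893)²/(2μ) = 115.265996.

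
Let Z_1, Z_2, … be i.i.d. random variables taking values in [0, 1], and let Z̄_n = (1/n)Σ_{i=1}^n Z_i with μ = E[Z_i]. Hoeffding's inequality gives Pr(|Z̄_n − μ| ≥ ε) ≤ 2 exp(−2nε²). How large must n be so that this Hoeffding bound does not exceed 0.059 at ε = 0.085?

244

Require 2·exp(−2nε²) ≤ 0.059, i.e. 2nε² ≥ ln(2/0.059) = 3.523365.
So n ≥ 3.523365 / (2·0.085²) = 243.831.
The smallest integer n is 244.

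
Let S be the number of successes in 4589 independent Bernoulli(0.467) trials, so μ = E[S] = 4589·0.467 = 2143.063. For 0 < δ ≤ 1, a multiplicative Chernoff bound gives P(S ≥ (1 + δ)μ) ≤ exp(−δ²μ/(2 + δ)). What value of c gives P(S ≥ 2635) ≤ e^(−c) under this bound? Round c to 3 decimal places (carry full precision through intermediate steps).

Write 2635 = (1 + δ)μ, so δ = 2635/2143.063 − 1 = 0.2295485…
Then the exponent is δ²μ/(2 + δ) = (2635 − μ)² / (μ·(2 + δ)) = 50.648560.

50.649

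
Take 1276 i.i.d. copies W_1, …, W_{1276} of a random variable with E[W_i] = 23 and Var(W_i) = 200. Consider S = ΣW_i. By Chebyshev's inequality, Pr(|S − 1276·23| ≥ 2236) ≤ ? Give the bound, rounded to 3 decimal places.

Var(S) = n·Var(W_i) = 1276·200 = 255200.
Chebyshev: Pr(|S − 1276·23| ≥ 2236) ≤ Var(S)/2236² = 255200/4999696 = 0.0510.

0.051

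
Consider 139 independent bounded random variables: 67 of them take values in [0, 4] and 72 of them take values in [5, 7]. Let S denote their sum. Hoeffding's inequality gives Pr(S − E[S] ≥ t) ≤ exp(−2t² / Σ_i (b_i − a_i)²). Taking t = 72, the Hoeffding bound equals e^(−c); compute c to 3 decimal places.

7.624

Σ(b_i − a_i)² = 67·4² + 72·2² = 1360.
c = 2t² / 1360 = 2·72² / 1360 = 7.6235.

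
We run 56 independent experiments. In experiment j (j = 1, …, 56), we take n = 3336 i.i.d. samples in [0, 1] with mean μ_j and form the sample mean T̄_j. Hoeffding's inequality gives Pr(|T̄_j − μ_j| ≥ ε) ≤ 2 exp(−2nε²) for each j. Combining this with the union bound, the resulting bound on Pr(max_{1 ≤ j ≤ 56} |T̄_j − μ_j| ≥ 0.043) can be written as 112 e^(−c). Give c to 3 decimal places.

Union bound over the 56 events: Pr(max_{1 ≤ j ≤ 56} |T̄_j − μ_j| ≥ 0.043) ≤ 56·2·exp(−2nε²) = 112 exp(−2·3336·0.043²).
So c = 2·3336·0.043² = 12.3365.

12.337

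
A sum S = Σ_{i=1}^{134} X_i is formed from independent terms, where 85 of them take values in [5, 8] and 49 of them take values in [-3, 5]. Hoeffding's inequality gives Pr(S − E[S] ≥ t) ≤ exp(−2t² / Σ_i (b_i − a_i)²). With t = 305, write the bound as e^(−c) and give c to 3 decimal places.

Σ(b_i − a_i)² = 85·3² + 49·8² = 3901.
c = 2t² / 3901 = 2·305² / 3901 = 47.6929.

47.693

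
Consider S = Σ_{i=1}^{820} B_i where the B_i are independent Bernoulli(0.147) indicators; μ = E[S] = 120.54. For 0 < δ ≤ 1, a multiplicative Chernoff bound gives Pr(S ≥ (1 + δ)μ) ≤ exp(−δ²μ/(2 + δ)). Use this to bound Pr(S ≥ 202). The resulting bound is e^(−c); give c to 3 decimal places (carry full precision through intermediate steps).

20.573

Write 202 = (1 + δ)μ, so δ = 202/120.54 − 1 = 0.6757923…
Then the exponent is δ²μ/(2 + δ) = (202 − μ)² / (μ·(2 + δ)) = 20.573360.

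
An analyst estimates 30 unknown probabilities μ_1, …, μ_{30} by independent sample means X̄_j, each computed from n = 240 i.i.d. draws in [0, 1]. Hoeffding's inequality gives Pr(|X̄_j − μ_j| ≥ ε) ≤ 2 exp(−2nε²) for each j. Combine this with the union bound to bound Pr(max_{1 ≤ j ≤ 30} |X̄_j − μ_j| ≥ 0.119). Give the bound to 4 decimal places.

0.0670

Per-experiment Hoeffding bound: 2·exp(−2·240·0.119²) = 2·exp(−6.79728) = 0.0022336.
Union bound over 30 events: 30·0.0022336 = 0.06701.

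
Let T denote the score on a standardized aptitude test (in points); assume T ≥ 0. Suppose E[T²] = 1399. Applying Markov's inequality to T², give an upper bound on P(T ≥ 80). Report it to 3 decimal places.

0.219

Since T ≥ 0, the event {T ≥ 80} is the same as {T² ≥ 6400}.
Markov's inequality applied to T² gives P(T² ≥ 6400) ≤ E[T²]/6400 = 1399/6400 = 0.2186.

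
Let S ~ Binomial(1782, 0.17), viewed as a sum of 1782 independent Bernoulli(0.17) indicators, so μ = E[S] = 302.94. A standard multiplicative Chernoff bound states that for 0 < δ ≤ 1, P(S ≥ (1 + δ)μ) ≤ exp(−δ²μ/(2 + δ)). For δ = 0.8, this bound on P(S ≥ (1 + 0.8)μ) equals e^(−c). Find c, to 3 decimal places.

69.243

c = δ²μ/(2 + δ) = 0.8²·302.94/(2 + 0.8) = 69.2434.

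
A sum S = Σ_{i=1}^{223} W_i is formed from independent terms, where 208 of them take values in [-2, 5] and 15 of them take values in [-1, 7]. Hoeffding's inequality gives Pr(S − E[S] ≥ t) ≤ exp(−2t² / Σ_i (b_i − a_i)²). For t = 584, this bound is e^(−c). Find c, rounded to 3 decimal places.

61.165

Σ(b_i − a_i)² = 208·7² + 15·8² = 11152.
c = 2t² / 11152 = 2·584² / 11152 = 61.1650.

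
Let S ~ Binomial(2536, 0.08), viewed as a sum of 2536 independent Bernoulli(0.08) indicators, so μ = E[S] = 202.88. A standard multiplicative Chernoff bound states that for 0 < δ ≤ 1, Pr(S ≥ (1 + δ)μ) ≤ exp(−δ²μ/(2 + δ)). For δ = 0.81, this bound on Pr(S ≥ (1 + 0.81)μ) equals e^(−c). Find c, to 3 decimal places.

47.370

c = δ²μ/(2 + δ) = 0.81²·202.88/(2 + 0.81) = 47.3700.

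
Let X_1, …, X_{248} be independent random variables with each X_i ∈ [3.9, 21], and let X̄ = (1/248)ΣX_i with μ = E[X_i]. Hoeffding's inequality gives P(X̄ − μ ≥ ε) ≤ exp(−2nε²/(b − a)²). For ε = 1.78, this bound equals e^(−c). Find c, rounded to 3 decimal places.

5.374

c = 2nε²/(b − a)² = 2·248·1.78² / 17.1² = 5.3744.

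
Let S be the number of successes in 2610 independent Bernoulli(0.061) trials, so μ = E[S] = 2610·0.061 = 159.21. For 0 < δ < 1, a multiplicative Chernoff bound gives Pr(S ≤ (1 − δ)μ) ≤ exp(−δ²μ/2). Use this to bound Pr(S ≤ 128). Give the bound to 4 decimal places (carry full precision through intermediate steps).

Write 128 = (1 − δ)μ, so δ = 1 − 128/159.21 = 0.1960304…
Then the exponent is δ²μ/2 = (μ − 128)²/(2μ) = 3.059054.
Bound = exp(−3.059054) = 0.04693.

0.0469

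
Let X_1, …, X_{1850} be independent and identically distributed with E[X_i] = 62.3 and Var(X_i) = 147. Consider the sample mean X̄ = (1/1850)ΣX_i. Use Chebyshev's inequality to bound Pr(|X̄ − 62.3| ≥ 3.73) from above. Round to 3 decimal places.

0.006

Var(X̄) = Var(X_i)/n = 147/1850 = 0.079459.
Chebyshev: Pr(|X̄ − 62.3| ≥ 3.73) ≤ Var(X̄)/(3.73)² = 147/(1850·3.73²) = 0.0057.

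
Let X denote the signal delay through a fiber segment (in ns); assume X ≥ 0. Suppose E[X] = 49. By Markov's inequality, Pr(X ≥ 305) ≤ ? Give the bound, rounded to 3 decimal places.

0.161

Markov's inequality: for a non-negative random variable, Pr(X ≥ a) ≤ E[X]/a.
Here E[X] = 49 and a = 305, so the bound is 49/305 = 0.1607.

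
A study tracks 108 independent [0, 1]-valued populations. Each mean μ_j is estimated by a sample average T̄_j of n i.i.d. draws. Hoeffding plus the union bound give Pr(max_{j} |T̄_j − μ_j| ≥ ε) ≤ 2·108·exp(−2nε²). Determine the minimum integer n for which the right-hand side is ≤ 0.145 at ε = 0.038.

Need 2·108·exp(−2nε²) ≤ 0.145, i.e. exp(−2nε²) ≤ 0.145/216.
So 2nε² ≥ ln(216/0.145) = 7.306300.
Hence n ≥ 7.306300/(2·0.038²) = 2529.882.
The smallest integer n is 2530.

2530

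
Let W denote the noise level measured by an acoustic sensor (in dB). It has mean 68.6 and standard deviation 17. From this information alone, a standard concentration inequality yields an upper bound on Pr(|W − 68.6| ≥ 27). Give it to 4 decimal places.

0.3964

Mean and variance are known, so Chebyshev's inequality applies.
Chebyshev: Pr(|W − μ| ≥ t) ≤ Var(W)/t².
Var(W) = σ² = 17² = 289.
Bound = 289 / 729 = 0.3964.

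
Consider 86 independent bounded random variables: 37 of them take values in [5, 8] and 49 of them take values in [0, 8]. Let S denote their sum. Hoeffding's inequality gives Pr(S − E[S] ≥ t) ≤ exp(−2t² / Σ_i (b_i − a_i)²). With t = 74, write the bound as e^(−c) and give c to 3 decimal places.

Σ(b_i − a_i)² = 37·3² + 49·8² = 3469.
c = 2t² / 3469 = 2·74² / 3469 = 3.1571.

3.157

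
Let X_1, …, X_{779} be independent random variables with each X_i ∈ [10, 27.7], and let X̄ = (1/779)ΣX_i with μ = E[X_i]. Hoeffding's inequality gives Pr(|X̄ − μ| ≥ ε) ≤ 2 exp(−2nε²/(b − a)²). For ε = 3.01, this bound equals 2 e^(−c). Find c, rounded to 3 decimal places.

c = 2nε²/(b − a)² = 2·779·3.01² / 17.7² = 45.0561.

45.056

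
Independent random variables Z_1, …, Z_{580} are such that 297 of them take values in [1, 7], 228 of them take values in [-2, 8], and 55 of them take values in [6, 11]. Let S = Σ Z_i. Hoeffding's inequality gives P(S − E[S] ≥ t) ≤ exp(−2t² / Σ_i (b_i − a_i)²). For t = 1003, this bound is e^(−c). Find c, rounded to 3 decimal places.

57.706

Σ(b_i − a_i)² = 297·6² + 228·10² + 55·5² = 34867.
c = 2t² / 34867 = 2·1003² / 34867 = 57.7055.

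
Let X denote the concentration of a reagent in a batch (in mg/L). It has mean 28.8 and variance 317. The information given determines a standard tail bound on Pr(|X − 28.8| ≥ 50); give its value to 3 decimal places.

Mean and variance are known, so Chebyshev's inequality applies.
Chebyshev: Pr(|X − μ| ≥ t) ≤ Var(X)/t².
Bound = 317 / 2500 = 0.1268.

0.127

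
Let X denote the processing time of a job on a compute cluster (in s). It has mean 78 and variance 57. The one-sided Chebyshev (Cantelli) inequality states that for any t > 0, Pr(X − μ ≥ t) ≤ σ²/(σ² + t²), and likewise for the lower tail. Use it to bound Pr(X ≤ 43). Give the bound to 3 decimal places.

0.044

Here σ² = 57 and t = 35, so σ² + t² = 1282.
Cantelli's bound: 57/1282 = 0.0445.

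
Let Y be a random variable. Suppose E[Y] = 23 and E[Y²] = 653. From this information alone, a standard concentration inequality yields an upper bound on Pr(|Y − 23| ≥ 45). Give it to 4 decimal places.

0.0612

The first two moments determine the variance, so Chebyshev's inequality is the sharpest standard bound available.
Var(Y) = E[Y²] − (E[Y])² = 653 − 529 = 124.
Chebyshev's inequality: Pr(|Y − μ| ≥ t) ≤ Var(Y)/t² = 124/2025 = 0.0612.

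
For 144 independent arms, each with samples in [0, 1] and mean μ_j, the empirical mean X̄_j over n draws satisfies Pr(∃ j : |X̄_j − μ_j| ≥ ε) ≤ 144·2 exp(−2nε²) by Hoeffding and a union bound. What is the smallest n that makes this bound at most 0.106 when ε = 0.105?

Need 2·144·exp(−2nε²) ≤ 0.106, i.e. exp(−2nε²) ≤ 0.106/288.
So 2nε² ≥ ln(288/0.106) = 7.907277.
Hence n ≥ 7.907277/(2·0.105²) = 358.607.
The smallest integer n is 359.

359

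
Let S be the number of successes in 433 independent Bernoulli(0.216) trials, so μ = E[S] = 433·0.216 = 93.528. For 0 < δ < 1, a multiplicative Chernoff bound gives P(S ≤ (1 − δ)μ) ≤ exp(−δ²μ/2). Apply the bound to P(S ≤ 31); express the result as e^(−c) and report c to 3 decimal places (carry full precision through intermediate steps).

20.901

Write 31 = (1 − δ)μ, so δ = 1 − 31/93.528 = 0.6685485…
Then the exponent is δ²μ/2 = (μ − 31)²/(2μ) = 20.901499.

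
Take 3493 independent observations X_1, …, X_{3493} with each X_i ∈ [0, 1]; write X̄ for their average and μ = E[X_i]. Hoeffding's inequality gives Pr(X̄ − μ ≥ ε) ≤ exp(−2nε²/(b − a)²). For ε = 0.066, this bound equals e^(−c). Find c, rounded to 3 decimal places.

30.431

c = 2nε²/(b − a)² = 2·3493·0.066² / 1² = 30.4310.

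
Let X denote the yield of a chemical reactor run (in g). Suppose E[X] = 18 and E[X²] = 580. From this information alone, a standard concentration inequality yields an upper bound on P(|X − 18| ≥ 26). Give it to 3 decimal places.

0.379

The first two moments determine the variance, so Chebyshev's inequality is the sharpest standard bound available.
Var(X) = E[X²] − (E[X])² = 580 − 324 = 256.
Chebyshev's inequality: P(|X − μ| ≥ t) ≤ Var(X)/t² = 256/676 = 0.3787.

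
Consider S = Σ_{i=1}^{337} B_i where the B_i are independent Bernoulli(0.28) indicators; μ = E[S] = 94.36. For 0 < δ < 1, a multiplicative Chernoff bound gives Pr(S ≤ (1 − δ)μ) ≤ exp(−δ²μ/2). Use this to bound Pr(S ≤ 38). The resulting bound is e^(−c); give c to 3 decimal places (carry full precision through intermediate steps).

Write 38 = (1 − δ)μ, so δ = 1 − 38/94.36 = 0.597287…
Then the exponent is δ²μ/2 = (μ − 38)²/(2μ) = 16.831547.

16.832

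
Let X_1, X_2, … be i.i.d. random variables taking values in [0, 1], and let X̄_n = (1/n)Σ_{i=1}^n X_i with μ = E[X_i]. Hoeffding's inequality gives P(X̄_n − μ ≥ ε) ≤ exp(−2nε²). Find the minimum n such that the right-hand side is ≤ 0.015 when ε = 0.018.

6482

Require exp(−2nε²) ≤ 0.015, i.e. 2nε² ≥ ln(1/0.015) = 4.199705.
So n ≥ 4.199705 / (2·0.018²) = 6481.026.
The smallest integer n is 6482.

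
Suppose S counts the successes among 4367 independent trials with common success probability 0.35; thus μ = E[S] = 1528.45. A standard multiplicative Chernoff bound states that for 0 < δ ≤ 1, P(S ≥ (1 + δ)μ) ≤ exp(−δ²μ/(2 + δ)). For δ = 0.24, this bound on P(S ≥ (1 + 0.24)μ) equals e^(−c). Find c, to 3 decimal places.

39.303

c = δ²μ/(2 + δ) = 0.24²·1528.45/(2 + 0.24) = 39.3030.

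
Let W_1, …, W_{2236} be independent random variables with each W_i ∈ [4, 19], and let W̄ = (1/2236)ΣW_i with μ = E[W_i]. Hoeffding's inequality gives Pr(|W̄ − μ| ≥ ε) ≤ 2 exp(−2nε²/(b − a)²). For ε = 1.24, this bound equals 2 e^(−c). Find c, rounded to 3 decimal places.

c = 2nε²/(b − a)² = 2·2236·1.24² / 15² = 30.5607.

30.561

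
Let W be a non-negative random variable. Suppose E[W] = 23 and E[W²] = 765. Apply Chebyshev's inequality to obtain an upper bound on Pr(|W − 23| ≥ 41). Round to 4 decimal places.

0.1404

Var(W) = E[W²] − (E[W])² = 765 − 529 = 236.
Chebyshev's inequality: Pr(|W − μ| ≥ t) ≤ Var(W)/t² = 236/1681 = 0.1404.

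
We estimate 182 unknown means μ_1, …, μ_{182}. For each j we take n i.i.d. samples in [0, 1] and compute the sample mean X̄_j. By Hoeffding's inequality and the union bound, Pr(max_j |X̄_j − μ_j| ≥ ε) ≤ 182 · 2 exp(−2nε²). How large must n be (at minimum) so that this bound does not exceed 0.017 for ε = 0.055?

1649

Need 2·182·exp(−2nε²) ≤ 0.017, i.e. exp(−2nε²) ≤ 0.017/364.
So 2nε² ≥ ln(364/0.017) = 9.971696.
Hence n ≥ 9.971696/(2·0.055²) = 1648.214.
The smallest integer n is 1649.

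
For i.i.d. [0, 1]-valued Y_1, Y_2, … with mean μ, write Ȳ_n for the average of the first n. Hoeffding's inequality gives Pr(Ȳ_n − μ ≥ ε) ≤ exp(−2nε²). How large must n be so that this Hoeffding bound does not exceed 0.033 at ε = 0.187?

49

Require exp(−2nε²) ≤ 0.033, i.e. 2nε² ≥ ln(1/0.033) = 3.411248.
So n ≥ 3.411248 / (2·0.187²) = 48.775.
The smallest integer n is 49.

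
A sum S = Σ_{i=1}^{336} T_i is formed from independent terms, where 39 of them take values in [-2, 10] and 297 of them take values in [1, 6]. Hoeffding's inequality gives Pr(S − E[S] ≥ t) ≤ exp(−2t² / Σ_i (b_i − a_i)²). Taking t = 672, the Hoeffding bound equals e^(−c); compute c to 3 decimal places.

Σ(b_i − a_i)² = 39·12² + 297·5² = 13041.
c = 2t² / 13041 = 2·672² / 13041 = 69.2560.

69.256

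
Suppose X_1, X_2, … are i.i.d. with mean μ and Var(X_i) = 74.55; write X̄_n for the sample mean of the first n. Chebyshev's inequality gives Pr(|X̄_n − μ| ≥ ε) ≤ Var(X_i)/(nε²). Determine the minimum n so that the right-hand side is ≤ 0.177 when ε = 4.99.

17

Require 74.55/(n·4.99²) ≤ 0.177, i.e. n ≥ 74.55/(0.177·4.99²) = 16.915.
The smallest integer n is 17.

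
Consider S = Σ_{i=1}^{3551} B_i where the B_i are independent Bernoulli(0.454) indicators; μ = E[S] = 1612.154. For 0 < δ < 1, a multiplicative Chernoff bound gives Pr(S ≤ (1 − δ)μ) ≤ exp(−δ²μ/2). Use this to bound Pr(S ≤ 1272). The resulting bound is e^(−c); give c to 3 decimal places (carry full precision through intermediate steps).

35.885

Write 1272 = (1 − δ)μ, so δ = 1 − 1272/1612.154 = 0.2109935…
Then the exponent is δ²μ/2 = (μ − 1272)²/(2μ) = 35.885140.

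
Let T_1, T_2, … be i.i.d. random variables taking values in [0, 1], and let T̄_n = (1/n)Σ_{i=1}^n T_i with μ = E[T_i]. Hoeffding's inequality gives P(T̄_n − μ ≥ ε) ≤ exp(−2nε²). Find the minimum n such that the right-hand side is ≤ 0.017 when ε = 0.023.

3852

Require exp(−2nε²) ≤ 0.017, i.e. 2nε² ≥ ln(1/0.017) = 4.074542.
So n ≥ 4.074542 / (2·0.023²) = 3851.174.
The smallest integer n is 3852.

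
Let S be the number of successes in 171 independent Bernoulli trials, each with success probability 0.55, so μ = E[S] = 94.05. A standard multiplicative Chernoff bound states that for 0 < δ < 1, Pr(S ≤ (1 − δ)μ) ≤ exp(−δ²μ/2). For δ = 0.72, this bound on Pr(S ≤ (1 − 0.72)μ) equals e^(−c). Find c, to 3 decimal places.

24.378

c = δ²μ/2 = 0.72²·94.05/2 = 24.3778.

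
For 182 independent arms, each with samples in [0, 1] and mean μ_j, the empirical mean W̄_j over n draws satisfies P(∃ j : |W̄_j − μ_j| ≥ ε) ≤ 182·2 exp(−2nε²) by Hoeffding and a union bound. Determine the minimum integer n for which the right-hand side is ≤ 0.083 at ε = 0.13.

Need 2·182·exp(−2nε²) ≤ 0.083, i.e. exp(−2nε²) ≤ 0.083/364.
So 2nε² ≥ ln(364/0.083) = 8.386069.
Hence n ≥ 8.386069/(2·0.13²) = 248.109.
The smallest integer n is 249.

249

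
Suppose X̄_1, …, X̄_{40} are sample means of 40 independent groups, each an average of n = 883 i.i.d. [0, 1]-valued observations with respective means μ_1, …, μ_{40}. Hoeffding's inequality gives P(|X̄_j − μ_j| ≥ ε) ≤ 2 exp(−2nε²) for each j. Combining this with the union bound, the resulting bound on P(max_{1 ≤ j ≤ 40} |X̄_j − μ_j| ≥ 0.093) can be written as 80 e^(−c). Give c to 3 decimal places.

Union bound over the 40 events: P(max_{1 ≤ j ≤ 40} |X̄_j − μ_j| ≥ 0.093) ≤ 40·2·exp(−2nε²) = 80 exp(−2·883·0.093²).
So c = 2·883·0.093² = 15.2741.

15.274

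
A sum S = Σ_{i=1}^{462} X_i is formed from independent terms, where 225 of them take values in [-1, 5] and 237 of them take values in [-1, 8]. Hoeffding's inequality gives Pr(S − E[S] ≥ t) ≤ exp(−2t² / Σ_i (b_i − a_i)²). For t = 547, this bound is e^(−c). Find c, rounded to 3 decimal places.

21.922

Σ(b_i − a_i)² = 225·6² + 237·9² = 27297.
c = 2t² / 27297 = 2·547² / 27297 = 21.9225.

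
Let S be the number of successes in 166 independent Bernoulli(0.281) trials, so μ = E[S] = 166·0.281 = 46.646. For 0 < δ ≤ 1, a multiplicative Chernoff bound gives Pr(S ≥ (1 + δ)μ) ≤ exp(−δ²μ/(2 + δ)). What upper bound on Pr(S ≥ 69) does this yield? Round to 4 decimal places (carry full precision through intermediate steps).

Write 69 = (1 + δ)μ, so δ = 69/46.646 − 1 = 0.4792265…
Then the exponent is δ²μ/(2 + δ) = (69 − μ)² / (μ·(2 + δ)) = 4.320956.
Bound = exp(−4.320956) = 0.01329.

0.0133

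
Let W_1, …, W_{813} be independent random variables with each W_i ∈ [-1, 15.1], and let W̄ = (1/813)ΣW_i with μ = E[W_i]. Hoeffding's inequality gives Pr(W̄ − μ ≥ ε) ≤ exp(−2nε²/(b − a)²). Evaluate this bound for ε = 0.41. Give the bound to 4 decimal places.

Exponent: 2nε²/(b − a)² = 2·813·0.41² / 16.1² = 1.05448.
Bound = exp(−1.05448) = 0.34838.

0.3484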